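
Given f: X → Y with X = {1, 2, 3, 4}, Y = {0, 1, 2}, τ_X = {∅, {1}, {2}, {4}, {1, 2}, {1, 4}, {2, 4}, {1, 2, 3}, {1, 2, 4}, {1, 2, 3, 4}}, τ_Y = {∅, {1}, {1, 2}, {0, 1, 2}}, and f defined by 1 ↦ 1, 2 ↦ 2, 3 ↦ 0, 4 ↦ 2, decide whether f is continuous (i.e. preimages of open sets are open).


f IS continuous.

Compute f^{-1}(U) for each U ∈ τ_Y:
  U = ∅: f^{-1}(U) = ∅ ∈ τ_X ✓.
  U = {1}: f^{-1}(U) = {1} ∈ τ_X ✓.
  U = {1, 2}: f^{-1}(U) = {1, 2, 4} ∈ τ_X ✓.
  U = {0, 1, 2}: f^{-1}(U) = {1, 2, 3, 4} ∈ τ_X ✓.
Every preimage lies in τ_X, so f IS continuous.


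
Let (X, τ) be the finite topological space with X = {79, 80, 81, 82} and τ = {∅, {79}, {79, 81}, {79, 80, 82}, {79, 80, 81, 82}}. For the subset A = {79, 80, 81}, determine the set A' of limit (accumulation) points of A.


A' = {80, 81, 82}

For each x ∈ X, list the open sets U ∈ τ with x ∈ U, then check whether U ∩ (A ∖ {x}) ≠ ∅ for every such U.
  x = 79: open {79} ∋ x has {79} ∩ (A ∖ {79}) = ∅, so x is NOT a limit point.
  x = 80: opens ∋ x are {79, 80, 82}, {79, 80, 81, 82}; each meets A ∖ {80}, so x IS a limit point.
  x = 81: opens ∋ x are {79, 81}, {79, 80, 81, 82}; each meets A ∖ {81}, so x IS a limit point.
  x = 82: opens ∋ x are {79, 80, 82}, {79, 80, 81, 82}; each meets A ∖ {82}, so x IS a limit point.
Collecting: A' = {80, 81, 82}.


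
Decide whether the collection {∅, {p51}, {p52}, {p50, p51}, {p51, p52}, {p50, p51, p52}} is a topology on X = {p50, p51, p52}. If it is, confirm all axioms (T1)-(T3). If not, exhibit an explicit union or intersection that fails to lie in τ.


τ IS a topology on X.

Axiom (T1): ∅ ∈ τ? Yes; X ∈ τ? Yes.
Axiom (T2/T3): check pairwise unions and intersections of members of τ.
All pairwise intersections and unions checked — each lies in τ. Therefore τ satisfies (T1), (T2), (T3): it IS a topology on X.


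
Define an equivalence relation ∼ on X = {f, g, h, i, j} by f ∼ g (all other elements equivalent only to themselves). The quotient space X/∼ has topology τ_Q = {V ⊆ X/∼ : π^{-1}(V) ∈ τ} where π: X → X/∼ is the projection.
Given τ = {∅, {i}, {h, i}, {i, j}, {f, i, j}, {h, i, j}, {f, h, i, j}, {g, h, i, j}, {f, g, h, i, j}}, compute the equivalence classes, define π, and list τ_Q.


X/∼ = {[f=g], [h], [i], [j]}; |τ_Q| = 6.

Equivalence classes: [f=g], [h], [i], [j].
Quotient map π: X → X/∼ sends f ↦ [f=g], g ↦ [f=g], h ↦ [h], i ↦ [i], j ↦ [j].
For each subset V ⊆ X/∼, compute π^{-1}(V) ⊆ X and check whether π^{-1}(V) ∈ τ. V is open in τ_Q iff π^{-1}(V) ∈ τ.
  V = {}: π^{-1}(V) = ∅ ∈ τ ✓.
  V = {[f=g]}: π^{-1}(V) = {f, g} ∉ τ ✗.
  V = {[h]}: π^{-1}(V) = {h} ∉ τ ✗.
  V = {[f=g], [h]}: π^{-1}(V) = {f, g, h} ∉ τ ✗.
  V = {[i]}: π^{-1}(V) = {i} ∈ τ ✓.
  V = {[f=g], [i]}: π^{-1}(V) = {f, g, i} ∉ τ ✗.
  V = {[h], [i]}: π^{-1}(V) = {h, i} ∈ τ ✓.
  V = {[f=g], [h], [i]}: π^{-1}(V) = {f, g, h, i} ∉ τ ✗.
  V = {[j]}: π^{-1}(V) = {j} ∉ τ ✗.
  V = {[f=g], [j]}: π^{-1}(V) = {f, g, j} ∉ τ ✗.
  V = {[h], [j]}: π^{-1}(V) = {h, j} ∉ τ ✗.
  V = {[f=g], [h], [j]}: π^{-1}(V) = {f, g, h, j} ∉ τ ✗.
  V = {[i], [j]}: π^{-1}(V) = {i, j} ∈ τ ✓.
  V = {[f=g], [i], [j]}: π^{-1}(V) = {f, g, i, j} ∉ τ ✗.
  V = {[h], [i], [j]}: π^{-1}(V) = {h, i, j} ∈ τ ✓.
  V = {[f=g], [h], [i], [j]}: π^{-1}(V) = {f, g, h, i, j} ∈ τ ✓.
Open sets in the quotient: τ_Q = {{}, {[i]}, {[h], [i]}, {[i], [j]}, {[h], [i], [j]}, {[f=g], [h], [i], [j]}} (6 elements).


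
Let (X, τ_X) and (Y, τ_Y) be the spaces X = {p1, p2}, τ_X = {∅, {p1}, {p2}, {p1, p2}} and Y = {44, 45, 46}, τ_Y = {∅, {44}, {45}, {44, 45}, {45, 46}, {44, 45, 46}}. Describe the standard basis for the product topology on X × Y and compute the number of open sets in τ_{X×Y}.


Basis B = {∅ × ∅, {p1} × {44}, {p1} × {45}, {p2} × {44}, {p2} × {45}, {p1} × {44, 45}, {p1, p2} × {44}, {p1} × {45, 46}, {p1, p2} × {45}, {p2} × {44, 45}, {p2} × {45, 46}, {p1} × {44, 45, 46}, {p2} × {44, 45, 46}, {p1, p2} × {44, 45}, {p1, p2} × {45, 46}, {p1, p2} × {44, 45, 46}}; |τ_{X×Y}| = 36.

Enumerate products U × V with U ∈ τ_X, V ∈ τ_Y (deduplicated):
  ∅ × ∅ = {} (∅)
  {p1} × {44} = {(p1,44)}
  {p1} × {45} = {(p1,45)}
  {p2} × {44} = {(p2,44)}
  {p2} × {45} = {(p2,45)}
  {p1} × {44, 45} = {(p1,44), (p1,45)}
  {p1, p2} × {44} = {(p1,44), (p2,44)}
  {p1} × {45, 46} = {(p1,45), (p1,46)}
  {p1, p2} × {45} = {(p1,45), (p2,45)}
  {p2} × {44, 45} = {(p2,44), (p2,45)}
  {p2} × {45, 46} = {(p2,45), (p2,46)}
  {p1} × {44, 45, 46} = {(p1,44), (p1,45), (p1,46)}
  {p2} × {44, 45, 46} = {(p2,44), (p2,45), (p2,46)}
  {p1, p2} × {44, 45} = {(p1,44), (p1,45), (p2,44), (p2,45)}
  {p1, p2} × {45, 46} = {(p1,45), (p1,46), (p2,45), (p2,46)}
  {p1, p2} × {44, 45, 46} = {(p1,44), (p1,45), (p1,46), (p2,44), (p2,45), (p2,46)}
These 16 distinct sets form the basis B.
Close under arbitrary unions to get τ_{X×Y}; counting gives |τ_{X×Y}| = 36.


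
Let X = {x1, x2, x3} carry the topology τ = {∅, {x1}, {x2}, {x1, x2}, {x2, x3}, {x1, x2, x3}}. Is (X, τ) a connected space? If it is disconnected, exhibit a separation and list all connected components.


(X, τ) is disconnected; components = [{x1}, {x2, x3}].

Find clopen sets (U ∈ τ with X ∖ U ∈ τ):
  U = ∅, X ∖ U = {x1, x2, x3} — both open, so U is clopen.
  U = {x1}, X ∖ U = {x2, x3} — both open, so U is clopen.
  U = {x2, x3}, X ∖ U = {x1} — both open, so U is clopen.
  U = {x1, x2, x3}, X ∖ U = ∅ — both open, so U is clopen.
Nontrivial clopen(s) exist: e.g. {x2, x3}. So (X, τ) is disconnected.
Compute connected components by grouping points that agree on all clopens:
  component: {x1}
  component: {x2, x3}


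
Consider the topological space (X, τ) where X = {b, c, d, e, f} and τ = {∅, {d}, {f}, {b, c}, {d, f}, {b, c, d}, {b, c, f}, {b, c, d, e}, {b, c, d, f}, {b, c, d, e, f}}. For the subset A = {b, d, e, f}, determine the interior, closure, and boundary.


int(A) = {d, f}, cl(A) = {b, c, d, e, f}, ∂A = {b, c, e}.

Closed sets in (X, τ) are complements of opens:
  closed(X, τ) = {∅, {e}, {f}, {d, e}, {e, f}, {b, c, e}, {d, e, f}, {b, c, d, e}, {b, c, e, f}, {b, c, d, e, f}}.
int(A) = ⋃ {U ∈ τ : U ⊆ A}. Opens contained in A: ∅, {d}, {f}, {d, f}.
Taking the union of these: int(A) = {d, f}.
cl(A) = ⋂ {C closed : A ⊆ C}. Closed sets containing A: {b, c, d, e, f}.
Intersecting these: cl(A) = {b, c, d, e, f}.
∂A = cl(A) ∖ int(A) = {b, c, d, e, f} ∖ {d, f} = {b, c, e}.


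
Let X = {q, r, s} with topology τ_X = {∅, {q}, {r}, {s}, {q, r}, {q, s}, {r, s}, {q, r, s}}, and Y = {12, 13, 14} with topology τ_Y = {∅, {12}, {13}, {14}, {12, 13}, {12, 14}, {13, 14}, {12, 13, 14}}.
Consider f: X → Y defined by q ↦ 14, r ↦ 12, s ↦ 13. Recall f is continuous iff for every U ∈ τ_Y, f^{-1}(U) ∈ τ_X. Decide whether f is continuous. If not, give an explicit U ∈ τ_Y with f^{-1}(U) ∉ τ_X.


f IS continuous.

Compute f^{-1}(U) for each U ∈ τ_Y:
  U = ∅: f^{-1}(U) = ∅ ∈ τ_X ✓.
  U = {12}: f^{-1}(U) = {r} ∈ τ_X ✓.
  U = {13}: f^{-1}(U) = {s} ∈ τ_X ✓.
  U = {14}: f^{-1}(U) = {q} ∈ τ_X ✓.
  U = {12, 13}: f^{-1}(U) = {r, s} ∈ τ_X ✓.
  U = {12, 14}: f^{-1}(U) = {q, r} ∈ τ_X ✓.
  U = {13, 14}: f^{-1}(U) = {q, s} ∈ τ_X ✓.
  U = {12, 13, 14}: f^{-1}(U) = {q, r, s} ∈ τ_X ✓.
Every preimage lies in τ_X, so f IS continuous.


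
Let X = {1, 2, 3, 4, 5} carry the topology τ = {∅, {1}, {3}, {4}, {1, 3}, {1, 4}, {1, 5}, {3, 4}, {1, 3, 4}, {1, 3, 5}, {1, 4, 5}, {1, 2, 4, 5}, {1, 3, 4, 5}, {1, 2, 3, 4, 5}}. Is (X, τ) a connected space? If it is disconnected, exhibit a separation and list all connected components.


(X, τ) is disconnected; components = [{3}, {1, 2, 4, 5}].

Find clopen sets (U ∈ τ with X ∖ U ∈ τ):
  U = ∅, X ∖ U = {1, 2, 3, 4, 5} — both open, so U is clopen.
  U = {3}, X ∖ U = {1, 2, 4, 5} — both open, so U is clopen.
  U = {1, 2, 4, 5}, X ∖ U = {3} — both open, so U is clopen.
  U = {1, 2, 3, 4, 5}, X ∖ U = ∅ — both open, so U is clopen.
Nontrivial clopen(s) exist: e.g. {3}. So (X, τ) is disconnected.
Compute connected components by grouping points that agree on all clopens:
  component: {3}
  component: {1, 2, 4, 5}


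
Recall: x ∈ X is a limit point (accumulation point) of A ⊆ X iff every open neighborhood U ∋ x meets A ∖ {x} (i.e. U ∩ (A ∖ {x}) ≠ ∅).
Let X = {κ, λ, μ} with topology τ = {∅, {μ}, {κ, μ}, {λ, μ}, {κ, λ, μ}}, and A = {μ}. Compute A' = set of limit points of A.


A' = {κ, λ}

For each x ∈ X, list the open sets U ∈ τ with x ∈ U, then check whether U ∩ (A ∖ {x}) ≠ ∅ for every such U.
  x = κ: opens ∋ x are {κ, μ}, {κ, λ, μ}; each meets A ∖ {κ}, so x IS a limit point.
  x = λ: opens ∋ x are {λ, μ}, {κ, λ, μ}; each meets A ∖ {λ}, so x IS a limit point.
  x = μ: open {μ} ∋ x has {μ} ∩ (A ∖ {μ}) = ∅, so x is NOT a limit point.
Collecting: A' = {κ, λ}.


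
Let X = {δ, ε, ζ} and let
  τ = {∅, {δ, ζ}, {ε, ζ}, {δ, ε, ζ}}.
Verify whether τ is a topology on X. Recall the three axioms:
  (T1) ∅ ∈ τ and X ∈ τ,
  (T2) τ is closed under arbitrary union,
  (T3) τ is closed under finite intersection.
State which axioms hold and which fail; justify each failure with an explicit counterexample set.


τ is NOT a topology on X.

Axiom (T1): ∅ ∈ τ? Yes; X ∈ τ? Yes.
Axiom (T2/T3): check pairwise unions and intersections of members of τ.
Counterexample for (T3): {δ, ζ} ∩ {ε, ζ} = {ζ} ∉ τ. Therefore τ is NOT a topology.


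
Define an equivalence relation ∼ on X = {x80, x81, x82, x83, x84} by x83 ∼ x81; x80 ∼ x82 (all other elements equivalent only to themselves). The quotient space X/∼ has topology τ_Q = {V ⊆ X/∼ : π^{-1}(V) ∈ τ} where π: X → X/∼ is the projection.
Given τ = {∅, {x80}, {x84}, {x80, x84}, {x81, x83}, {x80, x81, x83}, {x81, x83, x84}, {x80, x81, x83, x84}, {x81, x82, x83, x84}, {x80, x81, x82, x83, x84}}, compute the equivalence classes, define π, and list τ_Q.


X/∼ = {[x80=x82], [x81=x83], [x84]}; |τ_Q| = 5.

Equivalence classes: [x80=x82], [x81=x83], [x84].
Quotient map π: X → X/∼ sends x80 ↦ [x80=x82], x81 ↦ [x81=x83], x82 ↦ [x80=x82], x83 ↦ [x81=x83], x84 ↦ [x84].
For each subset V ⊆ X/∼, compute π^{-1}(V) ⊆ X and check whether π^{-1}(V) ∈ τ. V is open in τ_Q iff π^{-1}(V) ∈ τ.
  V = {}: π^{-1}(V) = ∅ ∈ τ ✓.
  V = {[x80=x82]}: π^{-1}(V) = {x80, x82} ∉ τ ✗.
  V = {[x81=x83]}: π^{-1}(V) = {x81, x83} ∈ τ ✓.
  V = {[x80=x82], [x81=x83]}: π^{-1}(V) = {x80, x81, x82, x83} ∉ τ ✗.
  V = {[x84]}: π^{-1}(V) = {x84} ∈ τ ✓.
  V = {[x80=x82], [x84]}: π^{-1}(V) = {x80, x82, x84} ∉ τ ✗.
  V = {[x81=x83], [x84]}: π^{-1}(V) = {x81, x83, x84} ∈ τ ✓.
  V = {[x80=x82], [x81=x83], [x84]}: π^{-1}(V) = {x80, x81, x82, x83, x84} ∈ τ ✓.
Open sets in the quotient: τ_Q = {{}, {[x81=x83]}, {[x84]}, {[x81=x83], [x84]}, {[x80=x82], [x81=x83], [x84]}} (5 elements).


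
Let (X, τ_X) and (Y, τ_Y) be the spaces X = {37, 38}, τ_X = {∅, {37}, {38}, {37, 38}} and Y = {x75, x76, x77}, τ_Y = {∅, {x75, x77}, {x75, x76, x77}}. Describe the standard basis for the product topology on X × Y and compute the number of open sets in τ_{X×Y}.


Basis B = {∅ × ∅, {37} × {x75, x77}, {38} × {x75, x77}, {37} × {x75, x76, x77}, {38} × {x75, x76, x77}, {37, 38} × {x75, x77}, {37, 38} × {x75, x76, x77}}; |τ_{X×Y}| = 9.

Enumerate products U × V with U ∈ τ_X, V ∈ τ_Y (deduplicated):
  ∅ × ∅ = {} (∅)
  {37} × {x75, x77} = {(37,x75), (37,x77)}
  {38} × {x75, x77} = {(38,x75), (38,x77)}
  {37} × {x75, x76, x77} = {(37,x75), (37,x76), (37,x77)}
  {38} × {x75, x76, x77} = {(38,x75), (38,x76), (38,x77)}
  {37, 38} × {x75, x77} = {(37,x75), (37,x77), (38,x75), (38,x77)}
  {37, 38} × {x75, x76, x77} = {(37,x75), (37,x76), (37,x77), (38,x75), (38,x76), (38,x77)}
These 7 distinct sets form the basis B.
Close under arbitrary unions to get τ_{X×Y}; counting gives |τ_{X×Y}| = 9.


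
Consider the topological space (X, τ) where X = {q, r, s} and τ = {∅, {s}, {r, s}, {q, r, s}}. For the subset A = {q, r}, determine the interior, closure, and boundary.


int(A) = ∅, cl(A) = {q, r}, ∂A = {q, r}.

Closed sets in (X, τ) are complements of opens:
  closed(X, τ) = {∅, {q}, {q, r}, {q, r, s}}.
int(A) = ⋃ {U ∈ τ : U ⊆ A}. Opens contained in A: ∅.
Taking the union of these: int(A) = ∅.
cl(A) = ⋂ {C closed : A ⊆ C}. Closed sets containing A: {q, r}, {q, r, s}.
Intersecting these: cl(A) = {q, r}.
∂A = cl(A) ∖ int(A) = {q, r} ∖ ∅ = {q, r}.


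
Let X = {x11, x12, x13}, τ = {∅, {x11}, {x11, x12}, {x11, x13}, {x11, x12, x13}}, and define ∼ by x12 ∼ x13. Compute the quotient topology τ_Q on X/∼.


X/∼ = {[x11], [x12=x13]}; |τ_Q| = 3.

Equivalence classes: [x11], [x12=x13].
Quotient map π: X → X/∼ sends x11 ↦ [x11], x12 ↦ [x12=x13], x13 ↦ [x12=x13].
For each subset V ⊆ X/∼, compute π^{-1}(V) ⊆ X and check whether π^{-1}(V) ∈ τ. V is open in τ_Q iff π^{-1}(V) ∈ τ.
  V = {}: π^{-1}(V) = ∅ ∈ τ ✓.
  V = {[x11]}: π^{-1}(V) = {x11} ∈ τ ✓.
  V = {[x12=x13]}: π^{-1}(V) = {x12, x13} ∉ τ ✗.
  V = {[x11], [x12=x13]}: π^{-1}(V) = {x11, x12, x13} ∈ τ ✓.
Open sets in the quotient: τ_Q = {{}, {[x11]}, {[x11], [x12=x13]}} (3 elements).


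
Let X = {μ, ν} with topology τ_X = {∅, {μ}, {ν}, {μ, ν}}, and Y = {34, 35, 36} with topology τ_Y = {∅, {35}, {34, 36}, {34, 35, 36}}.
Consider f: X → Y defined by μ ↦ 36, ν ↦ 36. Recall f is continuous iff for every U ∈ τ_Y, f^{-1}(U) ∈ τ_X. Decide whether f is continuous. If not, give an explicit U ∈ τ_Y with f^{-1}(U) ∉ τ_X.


f IS continuous.

Compute f^{-1}(U) for each U ∈ τ_Y:
  U = ∅: f^{-1}(U) = ∅ ∈ τ_X ✓.
  U = {35}: f^{-1}(U) = ∅ ∈ τ_X ✓.
  U = {34, 36}: f^{-1}(U) = {μ, ν} ∈ τ_X ✓.
  U = {34, 35, 36}: f^{-1}(U) = {μ, ν} ∈ τ_X ✓.
Every preimage lies in τ_X, so f IS continuous.


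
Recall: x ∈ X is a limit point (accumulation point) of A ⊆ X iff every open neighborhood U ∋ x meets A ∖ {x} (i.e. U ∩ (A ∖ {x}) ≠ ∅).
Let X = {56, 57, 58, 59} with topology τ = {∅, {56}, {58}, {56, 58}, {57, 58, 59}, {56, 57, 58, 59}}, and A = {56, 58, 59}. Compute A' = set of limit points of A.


A' = {57, 59}

For each x ∈ X, list the open sets U ∈ τ with x ∈ U, then check whether U ∩ (A ∖ {x}) ≠ ∅ for every such U.
  x = 56: open {56} ∋ x has {56} ∩ (A ∖ {56}) = ∅, so x is NOT a limit point.
  x = 57: opens ∋ x are {57, 58, 59}, {56, 57, 58, 59}; each meets A ∖ {57}, so x IS a limit point.
  x = 58: open {58} ∋ x has {58} ∩ (A ∖ {58}) = ∅, so x is NOT a limit point.
  x = 59: opens ∋ x are {57, 58, 59}, {56, 57, 58, 59}; each meets A ∖ {59}, so x IS a limit point.
Collecting: A' = {57, 59}.


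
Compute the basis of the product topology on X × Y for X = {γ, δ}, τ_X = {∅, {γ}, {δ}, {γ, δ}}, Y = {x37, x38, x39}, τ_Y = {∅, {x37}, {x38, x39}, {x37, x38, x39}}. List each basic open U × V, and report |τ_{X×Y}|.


Basis B = {∅ × ∅, {γ} × {x37}, {δ} × {x37}, {γ, δ} × {x37}, {γ} × {x38, x39}, {δ} × {x38, x39}, {γ} × {x37, x38, x39}, {δ} × {x37, x38, x39}, {γ, δ} × {x38, x39}, {γ, δ} × {x37, x38, x39}}; |τ_{X×Y}| = 16.

Enumerate products U × V with U ∈ τ_X, V ∈ τ_Y (deduplicated):
  ∅ × ∅ = {} (∅)
  {γ} × {x37} = {(γ,x37)}
  {δ} × {x37} = {(δ,x37)}
  {γ, δ} × {x37} = {(γ,x37), (δ,x37)}
  {γ} × {x38, x39} = {(γ,x38), (γ,x39)}
  {δ} × {x38, x39} = {(δ,x38), (δ,x39)}
  {γ} × {x37, x38, x39} = {(γ,x37), (γ,x38), (γ,x39)}
  {δ} × {x37, x38, x39} = {(δ,x37), (δ,x38), (δ,x39)}
  {γ, δ} × {x38, x39} = {(γ,x38), (γ,x39), (δ,x38), (δ,x39)}
  {γ, δ} × {x37, x38, x39} = {(γ,x37), (γ,x38), (γ,x39), (δ,x37), (δ,x38), (δ,x39)}
These 10 distinct sets form the basis B.
Close under arbitrary unions to get τ_{X×Y}; counting gives |τ_{X×Y}| = 16.


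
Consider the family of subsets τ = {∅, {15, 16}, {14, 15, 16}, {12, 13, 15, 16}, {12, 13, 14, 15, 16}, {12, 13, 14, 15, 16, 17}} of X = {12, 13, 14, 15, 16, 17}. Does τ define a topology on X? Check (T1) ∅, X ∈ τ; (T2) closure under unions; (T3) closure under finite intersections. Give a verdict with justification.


τ IS a topology on X.

Axiom (T1): ∅ ∈ τ? Yes; X ∈ τ? Yes.
Axiom (T2/T3): check pairwise unions and intersections of members of τ.
All pairwise intersections and unions checked — each lies in τ. Therefore τ satisfies (T1), (T2), (T3): it IS a topology on X.


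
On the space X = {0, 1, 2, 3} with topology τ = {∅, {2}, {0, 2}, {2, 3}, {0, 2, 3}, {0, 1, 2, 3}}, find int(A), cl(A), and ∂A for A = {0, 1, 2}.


int(A) = {0, 2}, cl(A) = {0, 1, 2, 3}, ∂A = {1, 3}.

Closed sets in (X, τ) are complements of opens:
  closed(X, τ) = {∅, {1}, {0, 1}, {1, 3}, {0, 1, 3}, {0, 1, 2, 3}}.
int(A) = ⋃ {U ∈ τ : U ⊆ A}. Opens contained in A: ∅, {2}, {0, 2}.
Taking the union of these: int(A) = {0, 2}.
cl(A) = ⋂ {C closed : A ⊆ C}. Closed sets containing A: {0, 1, 2, 3}.
Intersecting these: cl(A) = {0, 1, 2, 3}.
∂A = cl(A) ∖ int(A) = {0, 1, 2, 3} ∖ {0, 2} = {1, 3}.


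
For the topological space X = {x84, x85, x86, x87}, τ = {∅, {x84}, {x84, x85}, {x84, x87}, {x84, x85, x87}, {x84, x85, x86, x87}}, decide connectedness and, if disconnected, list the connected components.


(X, τ) is connected.

Find clopen sets (U ∈ τ with X ∖ U ∈ τ):
  U = ∅, X ∖ U = {x84, x85, x86, x87} — both open, so U is clopen.
  U = {x84, x85, x86, x87}, X ∖ U = ∅ — both open, so U is clopen.
Only trivial clopens (∅ and X) exist, so (X, τ) is connected.
Compute connected components by grouping points that agree on all clopens:
  component: {x84, x85, x86, x87}


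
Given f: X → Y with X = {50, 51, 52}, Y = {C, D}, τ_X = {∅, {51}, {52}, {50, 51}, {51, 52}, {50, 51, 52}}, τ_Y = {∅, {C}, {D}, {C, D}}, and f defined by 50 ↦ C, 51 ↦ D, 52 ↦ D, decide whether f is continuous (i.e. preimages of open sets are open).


f is NOT continuous.

Compute f^{-1}(U) for each U ∈ τ_Y:
  U = ∅: f^{-1}(U) = ∅ ∈ τ_X ✓.
  U = {C}: f^{-1}(U) = {50} ∉ τ_X ✗.
  U = {D}: f^{-1}(U) = {51, 52} ∈ τ_X ✓.
  U = {C, D}: f^{-1}(U) = {50, 51, 52} ∈ τ_X ✓.
Found U = {C} with f^{-1}(U) = {50} not in τ_X. Therefore f is NOT continuous.


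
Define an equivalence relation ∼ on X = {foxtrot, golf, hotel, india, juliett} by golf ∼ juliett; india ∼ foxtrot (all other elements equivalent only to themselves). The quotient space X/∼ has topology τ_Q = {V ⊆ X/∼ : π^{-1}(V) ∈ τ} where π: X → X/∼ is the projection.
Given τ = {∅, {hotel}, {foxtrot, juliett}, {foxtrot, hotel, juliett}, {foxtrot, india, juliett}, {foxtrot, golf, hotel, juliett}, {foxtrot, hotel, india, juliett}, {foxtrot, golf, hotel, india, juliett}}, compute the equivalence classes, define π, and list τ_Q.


X/∼ = {[foxtrot=india], [golf=juliett], [hotel]}; |τ_Q| = 3.

Equivalence classes: [foxtrot=india], [golf=juliett], [hotel].
Quotient map π: X → X/∼ sends foxtrot ↦ [foxtrot=india], golf ↦ [golf=juliett], hotel ↦ [hotel], india ↦ [foxtrot=india], juliett ↦ [golf=juliett].
For each subset V ⊆ X/∼, compute π^{-1}(V) ⊆ X and check whether π^{-1}(V) ∈ τ. V is open in τ_Q iff π^{-1}(V) ∈ τ.
  V = {}: π^{-1}(V) = ∅ ∈ τ ✓.
  V = {[foxtrot=india]}: π^{-1}(V) = {foxtrot, india} ∉ τ ✗.
  V = {[golf=juliett]}: π^{-1}(V) = {golf, juliett} ∉ τ ✗.
  V = {[foxtrot=india], [golf=juliett]}: π^{-1}(V) = {foxtrot, golf, india, juliett} ∉ τ ✗.
  V = {[hotel]}: π^{-1}(V) = {hotel} ∈ τ ✓.
  V = {[foxtrot=india], [hotel]}: π^{-1}(V) = {foxtrot, hotel, india} ∉ τ ✗.
  V = {[golf=juliett], [hotel]}: π^{-1}(V) = {golf, hotel, juliett} ∉ τ ✗.
  V = {[foxtrot=india], [golf=juliett], [hotel]}: π^{-1}(V) = {foxtrot, golf, hotel, india, juliett} ∈ τ ✓.
Open sets in the quotient: τ_Q = {{}, {[hotel]}, {[foxtrot=india], [golf=juliett], [hotel]}} (3 elements).


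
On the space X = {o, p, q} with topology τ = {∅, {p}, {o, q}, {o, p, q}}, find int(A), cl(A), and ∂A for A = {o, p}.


int(A) = {p}, cl(A) = {o, p, q}, ∂A = {o, q}.

Closed sets in (X, τ) are complements of opens:
  closed(X, τ) = {∅, {p}, {o, q}, {o, p, q}}.
int(A) = ⋃ {U ∈ τ : U ⊆ A}. Opens contained in A: ∅, {p}.
Taking the union of these: int(A) = {p}.
cl(A) = ⋂ {C closed : A ⊆ C}. Closed sets containing A: {o, p, q}.
Intersecting these: cl(A) = {o, p, q}.
∂A = cl(A) ∖ int(A) = {o, p, q} ∖ {p} = {o, q}.


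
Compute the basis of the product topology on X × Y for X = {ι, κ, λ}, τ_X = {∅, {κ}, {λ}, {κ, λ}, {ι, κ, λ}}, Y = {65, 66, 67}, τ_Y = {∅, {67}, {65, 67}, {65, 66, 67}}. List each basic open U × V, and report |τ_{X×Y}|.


Basis B = {∅ × ∅, {κ} × {67}, {λ} × {67}, {κ} × {65, 67}, {κ, λ} × {67}, {λ} × {65, 67}, {ι, κ, λ} × {67}, {κ} × {65, 66, 67}, {λ} × {65, 66, 67}, {κ, λ} × {65, 67}, {ι, κ, λ} × {65, 67}, {κ, λ} × {65, 66, 67}, {ι, κ, λ} × {65, 66, 67}}; |τ_{X×Y}| = 30.

Enumerate products U × V with U ∈ τ_X, V ∈ τ_Y (deduplicated):
  ∅ × ∅ = {} (∅)
  {κ} × {67} = {(κ,67)}
  {λ} × {67} = {(λ,67)}
  {κ} × {65, 67} = {(κ,65), (κ,67)}
  {κ, λ} × {67} = {(κ,67), (λ,67)}
  {λ} × {65, 67} = {(λ,65), (λ,67)}
  {ι, κ, λ} × {67} = {(ι,67), (κ,67), (λ,67)}
  {κ} × {65, 66, 67} = {(κ,65), (κ,66), (κ,67)}
  {λ} × {65, 66, 67} = {(λ,65), (λ,66), (λ,67)}
  {κ, λ} × {65, 67} = {(κ,65), (κ,67), (λ,65), (λ,67)}
  {ι, κ, λ} × {65, 67} = {(ι,65), (ι,67), (κ,65), (κ,67), (λ,65), (λ,67)}
  {κ, λ} × {65, 66, 67} = {(κ,65), (κ,66), (κ,67), (λ,65), (λ,66), (λ,67)}
  {ι, κ, λ} × {65, 66, 67} = {(ι,65), (ι,66), (ι,67), (κ,65), (κ,66), (κ,67), (λ,65), (λ,66), (λ,67)}
These 13 distinct sets form the basis B.
Close under arbitrary unions to get τ_{X×Y}; counting gives |τ_{X×Y}| = 30.


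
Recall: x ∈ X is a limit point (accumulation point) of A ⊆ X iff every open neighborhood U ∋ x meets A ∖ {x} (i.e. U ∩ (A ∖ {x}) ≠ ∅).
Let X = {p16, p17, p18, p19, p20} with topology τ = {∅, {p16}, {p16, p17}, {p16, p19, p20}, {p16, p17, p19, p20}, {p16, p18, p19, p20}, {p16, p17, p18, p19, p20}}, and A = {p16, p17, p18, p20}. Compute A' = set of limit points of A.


A' = {p17, p18, p19, p20}

For each x ∈ X, list the open sets U ∈ τ with x ∈ U, then check whether U ∩ (A ∖ {x}) ≠ ∅ for every such U.
  x = p16: open {p16} ∋ x has {p16} ∩ (A ∖ {p16}) = ∅, so x is NOT a limit point.
  x = p17: opens ∋ x are {p16, p17}, {p16, p17, p19, p20}, {p16, p17, p18, p19, p20}; each meets A ∖ {p17}, so x IS a limit point.
  x = p18: opens ∋ x are {p16, p18, p19, p20}, {p16, p17, p18, p19, p20}; each meets A ∖ {p18}, so x IS a limit point.
  x = p19: opens ∋ x are {p16, p19, p20}, {p16, p17, p19, p20}, {p16, p18, p19, p20}, {p16, p17, p18, p19, p20}; each meets A ∖ {p19}, so x IS a limit point.
  x = p20: opens ∋ x are {p16, p19, p20}, {p16, p17, p19, p20}, {p16, p18, p19, p20}, {p16, p17, p18, p19, p20}; each meets A ∖ {p20}, so x IS a limit point.
Collecting: A' = {p17, p18, p19, p20}.


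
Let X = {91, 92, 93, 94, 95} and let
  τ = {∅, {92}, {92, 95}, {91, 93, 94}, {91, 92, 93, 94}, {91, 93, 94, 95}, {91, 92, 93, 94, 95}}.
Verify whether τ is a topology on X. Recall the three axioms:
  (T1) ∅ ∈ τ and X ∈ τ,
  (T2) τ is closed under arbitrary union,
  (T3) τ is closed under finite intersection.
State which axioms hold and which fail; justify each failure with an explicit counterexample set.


τ is NOT a topology on X.

Axiom (T1): ∅ ∈ τ? Yes; X ∈ τ? Yes.
Axiom (T2/T3): check pairwise unions and intersections of members of τ.
Counterexample for (T3): {92, 95} ∩ {91, 93, 94, 95} = {95} ∉ τ. Therefore τ is NOT a topology.


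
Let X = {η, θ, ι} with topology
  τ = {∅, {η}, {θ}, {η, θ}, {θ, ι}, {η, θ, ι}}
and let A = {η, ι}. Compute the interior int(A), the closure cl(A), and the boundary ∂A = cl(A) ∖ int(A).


int(A) = {η}, cl(A) = {η, ι}, ∂A = {ι}.

Closed sets in (X, τ) are complements of opens:
  closed(X, τ) = {∅, {η}, {ι}, {η, ι}, {θ, ι}, {η, θ, ι}}.
int(A) = ⋃ {U ∈ τ : U ⊆ A}. Opens contained in A: ∅, {η}.
Taking the union of these: int(A) = {η}.
cl(A) = ⋂ {C closed : A ⊆ C}. Closed sets containing A: {η, ι}, {η, θ, ι}.
Intersecting these: cl(A) = {η, ι}.
∂A = cl(A) ∖ int(A) = {η, ι} ∖ {η} = {ι}.


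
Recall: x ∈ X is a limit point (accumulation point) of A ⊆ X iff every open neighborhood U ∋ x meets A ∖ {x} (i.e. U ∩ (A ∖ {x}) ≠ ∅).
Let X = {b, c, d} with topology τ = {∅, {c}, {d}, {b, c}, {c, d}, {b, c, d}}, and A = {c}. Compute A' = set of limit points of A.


A' = {b}

For each x ∈ X, list the open sets U ∈ τ with x ∈ U, then check whether U ∩ (A ∖ {x}) ≠ ∅ for every such U.
  x = b: opens ∋ x are {b, c}, {b, c, d}; each meets A ∖ {b}, so x IS a limit point.
  x = c: open {c} ∋ x has {c} ∩ (A ∖ {c}) = ∅, so x is NOT a limit point.
  x = d: open {d} ∋ x has {d} ∩ (A ∖ {d}) = ∅, so x is NOT a limit point.
Collecting: A' = {b}.


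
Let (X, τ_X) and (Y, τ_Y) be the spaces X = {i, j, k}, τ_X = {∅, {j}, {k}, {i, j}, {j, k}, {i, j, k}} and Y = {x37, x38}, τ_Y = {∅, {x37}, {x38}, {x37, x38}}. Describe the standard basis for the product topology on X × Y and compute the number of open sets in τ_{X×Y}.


Basis B = {∅ × ∅, {j} × {x37}, {j} × {x38}, {k} × {x37}, {k} × {x38}, {i, j} × {x37}, {i, j} × {x38}, {j} × {x37, x38}, {j, k} × {x37}, {j, k} × {x38}, {k} × {x37, x38}, {i, j, k} × {x37}, {i, j, k} × {x38}, {i, j} × {x37, x38}, {j, k} × {x37, x38}, {i, j, k} × {x37, x38}}; |τ_{X×Y}| = 36.

Enumerate products U × V with U ∈ τ_X, V ∈ τ_Y (deduplicated):
  ∅ × ∅ = {} (∅)
  {j} × {x37} = {(j,x37)}
  {j} × {x38} = {(j,x38)}
  {k} × {x37} = {(k,x37)}
  {k} × {x38} = {(k,x38)}
  {i, j} × {x37} = {(i,x37), (j,x37)}
  {i, j} × {x38} = {(i,x38), (j,x38)}
  {j} × {x37, x38} = {(j,x37), (j,x38)}
  {j, k} × {x37} = {(j,x37), (k,x37)}
  {j, k} × {x38} = {(j,x38), (k,x38)}
  {k} × {x37, x38} = {(k,x37), (k,x38)}
  {i, j, k} × {x37} = {(i,x37), (j,x37), (k,x37)}
  {i, j, k} × {x38} = {(i,x38), (j,x38), (k,x38)}
  {i, j} × {x37, x38} = {(i,x37), (i,x38), (j,x37), (j,x38)}
  {j, k} × {x37, x38} = {(j,x37), (j,x38), (k,x37), (k,x38)}
  {i, j, k} × {x37, x38} = {(i,x37), (i,x38), (j,x37), (j,x38), (k,x37), (k,x38)}
These 16 distinct sets form the basis B.
Close under arbitrary unions to get τ_{X×Y}; counting gives |τ_{X×Y}| = 36.


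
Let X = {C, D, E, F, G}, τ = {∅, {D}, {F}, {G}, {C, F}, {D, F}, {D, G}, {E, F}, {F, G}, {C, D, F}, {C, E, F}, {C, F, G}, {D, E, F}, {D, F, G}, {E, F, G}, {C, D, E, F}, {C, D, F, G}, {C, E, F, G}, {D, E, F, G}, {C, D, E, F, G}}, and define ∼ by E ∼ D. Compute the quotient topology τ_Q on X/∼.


X/∼ = {[C], [D=E], [F], [G]}; |τ_Q| = 10.

Equivalence classes: [C], [D=E], [F], [G].
Quotient map π: X → X/∼ sends C ↦ [C], D ↦ [D=E], E ↦ [D=E], F ↦ [F], G ↦ [G].
For each subset V ⊆ X/∼, compute π^{-1}(V) ⊆ X and check whether π^{-1}(V) ∈ τ. V is open in τ_Q iff π^{-1}(V) ∈ τ.
  V = {}: π^{-1}(V) = ∅ ∈ τ ✓.
  V = {[C]}: π^{-1}(V) = {C} ∉ τ ✗.
  V = {[D=E]}: π^{-1}(V) = {D, E} ∉ τ ✗.
  V = {[C], [D=E]}: π^{-1}(V) = {C, D, E} ∉ τ ✗.
  V = {[F]}: π^{-1}(V) = {F} ∈ τ ✓.
  V = {[C], [F]}: π^{-1}(V) = {C, F} ∈ τ ✓.
  V = {[D=E], [F]}: π^{-1}(V) = {D, E, F} ∈ τ ✓.
  V = {[C], [D=E], [F]}: π^{-1}(V) = {C, D, E, F} ∈ τ ✓.
  V = {[G]}: π^{-1}(V) = {G} ∈ τ ✓.
  V = {[C], [G]}: π^{-1}(V) = {C, G} ∉ τ ✗.
  V = {[D=E], [G]}: π^{-1}(V) = {D, E, G} ∉ τ ✗.
  V = {[C], [D=E], [G]}: π^{-1}(V) = {C, D, E, G} ∉ τ ✗.
  V = {[F], [G]}: π^{-1}(V) = {F, G} ∈ τ ✓.
  V = {[C], [F], [G]}: π^{-1}(V) = {C, F, G} ∈ τ ✓.
  V = {[D=E], [F], [G]}: π^{-1}(V) = {D, E, F, G} ∈ τ ✓.
  V = {[C], [D=E], [F], [G]}: π^{-1}(V) = {C, D, E, F, G} ∈ τ ✓.
Open sets in the quotient: τ_Q = {{}, {[F]}, {[C], [F]}, {[D=E], [F]}, {[C], [D=E], [F]}, {[G]}, {[F], [G]}, {[C], [F], [G]}, {[D=E], [F], [G]}, {[C], [D=E], [F], [G]}} (10 elements).


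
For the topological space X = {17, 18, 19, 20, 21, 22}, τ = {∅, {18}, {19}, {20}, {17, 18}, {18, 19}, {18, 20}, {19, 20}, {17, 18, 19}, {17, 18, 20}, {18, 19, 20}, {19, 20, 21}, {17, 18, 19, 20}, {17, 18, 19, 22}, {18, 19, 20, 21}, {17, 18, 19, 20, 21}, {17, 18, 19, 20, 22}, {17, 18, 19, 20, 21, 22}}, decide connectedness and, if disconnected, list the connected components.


(X, τ) is connected.

Find clopen sets (U ∈ τ with X ∖ U ∈ τ):
  U = ∅, X ∖ U = {17, 18, 19, 20, 21, 22} — both open, so U is clopen.
  U = {17, 18, 19, 20, 21, 22}, X ∖ U = ∅ — both open, so U is clopen.
Only trivial clopens (∅ and X) exist, so (X, τ) is connected.
Compute connected components by grouping points that agree on all clopens:
  component: {17, 18, 19, 20, 21, 22}


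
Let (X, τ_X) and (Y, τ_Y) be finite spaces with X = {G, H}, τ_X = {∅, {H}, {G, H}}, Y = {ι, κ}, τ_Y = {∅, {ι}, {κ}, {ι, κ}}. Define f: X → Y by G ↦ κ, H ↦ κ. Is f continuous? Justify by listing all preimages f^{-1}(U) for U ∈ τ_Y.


f IS continuous.

Compute f^{-1}(U) for each U ∈ τ_Y:
  U = ∅: f^{-1}(U) = ∅ ∈ τ_X ✓.
  U = {ι}: f^{-1}(U) = ∅ ∈ τ_X ✓.
  U = {κ}: f^{-1}(U) = {G, H} ∈ τ_X ✓.
  U = {ι, κ}: f^{-1}(U) = {G, H} ∈ τ_X ✓.
Every preimage lies in τ_X, so f IS continuous.


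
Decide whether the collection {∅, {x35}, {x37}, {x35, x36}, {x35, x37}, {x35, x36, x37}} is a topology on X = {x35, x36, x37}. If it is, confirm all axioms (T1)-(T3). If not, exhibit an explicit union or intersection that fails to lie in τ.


τ IS a topology on X.

Axiom (T1): ∅ ∈ τ? Yes; X ∈ τ? Yes.
Axiom (T2/T3): check pairwise unions and intersections of members of τ.
All pairwise intersections and unions checked — each lies in τ. Therefore τ satisfies (T1), (T2), (T3): it IS a topology on X.


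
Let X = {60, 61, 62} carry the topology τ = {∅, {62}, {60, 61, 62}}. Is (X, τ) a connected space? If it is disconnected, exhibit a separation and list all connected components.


(X, τ) is connected.

Find clopen sets (U ∈ τ with X ∖ U ∈ τ):
  U = ∅, X ∖ U = {60, 61, 62} — both open, so U is clopen.
  U = {60, 61, 62}, X ∖ U = ∅ — both open, so U is clopen.
Only trivial clopens (∅ and X) exist, so (X, τ) is connected.
Compute connected components by grouping points that agree on all clopens:
  component: {60, 61, 62}


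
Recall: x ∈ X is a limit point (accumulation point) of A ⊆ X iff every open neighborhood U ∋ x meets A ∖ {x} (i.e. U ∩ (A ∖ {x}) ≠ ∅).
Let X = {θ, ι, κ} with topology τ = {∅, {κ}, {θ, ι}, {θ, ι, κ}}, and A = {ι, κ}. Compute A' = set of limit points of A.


A' = {θ}

For each x ∈ X, list the open sets U ∈ τ with x ∈ U, then check whether U ∩ (A ∖ {x}) ≠ ∅ for every such U.
  x = θ: opens ∋ x are {θ, ι}, {θ, ι, κ}; each meets A ∖ {θ}, so x IS a limit point.
  x = ι: open {θ, ι} ∋ x has {θ, ι} ∩ (A ∖ {ι}) = ∅, so x is NOT a limit point.
  x = κ: open {κ} ∋ x has {κ} ∩ (A ∖ {κ}) = ∅, so x is NOT a limit point.
Collecting: A' = {θ}.


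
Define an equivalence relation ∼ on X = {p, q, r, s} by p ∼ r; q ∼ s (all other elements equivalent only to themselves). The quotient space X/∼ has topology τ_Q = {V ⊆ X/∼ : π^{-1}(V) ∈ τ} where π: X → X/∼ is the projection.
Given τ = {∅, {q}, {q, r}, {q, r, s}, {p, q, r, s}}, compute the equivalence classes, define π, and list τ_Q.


X/∼ = {[p=r], [q=s]}; |τ_Q| = 2.

Equivalence classes: [p=r], [q=s].
Quotient map π: X → X/∼ sends p ↦ [p=r], q ↦ [q=s], r ↦ [p=r], s ↦ [q=s].
For each subset V ⊆ X/∼, compute π^{-1}(V) ⊆ X and check whether π^{-1}(V) ∈ τ. V is open in τ_Q iff π^{-1}(V) ∈ τ.
  V = {}: π^{-1}(V) = ∅ ∈ τ ✓.
  V = {[p=r]}: π^{-1}(V) = {p, r} ∉ τ ✗.
  V = {[q=s]}: π^{-1}(V) = {q, s} ∉ τ ✗.
  V = {[p=r], [q=s]}: π^{-1}(V) = {p, q, r, s} ∈ τ ✓.
Open sets in the quotient: τ_Q = {{}, {[p=r], [q=s]}} (2 elements).


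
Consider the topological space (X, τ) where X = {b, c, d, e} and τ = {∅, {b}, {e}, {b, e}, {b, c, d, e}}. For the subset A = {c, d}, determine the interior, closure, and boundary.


int(A) = ∅, cl(A) = {c, d}, ∂A = {c, d}.

Closed sets in (X, τ) are complements of opens:
  closed(X, τ) = {∅, {c, d}, {b, c, d}, {c, d, e}, {b, c, d, e}}.
int(A) = ⋃ {U ∈ τ : U ⊆ A}. Opens contained in A: ∅.
Taking the union of these: int(A) = ∅.
cl(A) = ⋂ {C closed : A ⊆ C}. Closed sets containing A: {c, d}, {b, c, d}, {c, d, e}, {b, c, d, e}.
Intersecting these: cl(A) = {c, d}.
∂A = cl(A) ∖ int(A) = {c, d} ∖ ∅ = {c, d}.


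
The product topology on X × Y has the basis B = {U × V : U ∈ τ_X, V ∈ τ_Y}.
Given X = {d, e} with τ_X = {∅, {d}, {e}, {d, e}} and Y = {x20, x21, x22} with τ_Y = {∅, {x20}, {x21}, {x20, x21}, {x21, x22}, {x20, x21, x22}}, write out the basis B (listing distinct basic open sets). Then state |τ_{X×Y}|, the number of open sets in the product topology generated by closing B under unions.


Basis B = {∅ × ∅, {d} × {x20}, {d} × {x21}, {e} × {x20}, {e} × {x21}, {d} × {x20, x21}, {d, e} × {x20}, {d} × {x21, x22}, {d, e} × {x21}, {e} × {x20, x21}, {e} × {x21, x22}, {d} × {x20, x21, x22}, {e} × {x20, x21, x22}, {d, e} × {x20, x21}, {d, e} × {x21, x22}, {d, e} × {x20, x21, x22}}; |τ_{X×Y}| = 36.

Enumerate products U × V with U ∈ τ_X, V ∈ τ_Y (deduplicated):
  ∅ × ∅ = {} (∅)
  {d} × {x20} = {(d,x20)}
  {d} × {x21} = {(d,x21)}
  {e} × {x20} = {(e,x20)}
  {e} × {x21} = {(e,x21)}
  {d} × {x20, x21} = {(d,x20), (d,x21)}
  {d, e} × {x20} = {(d,x20), (e,x20)}
  {d} × {x21, x22} = {(d,x21), (d,x22)}
  {d, e} × {x21} = {(d,x21), (e,x21)}
  {e} × {x20, x21} = {(e,x20), (e,x21)}
  {e} × {x21, x22} = {(e,x21), (e,x22)}
  {d} × {x20, x21, x22} = {(d,x20), (d,x21), (d,x22)}
  {e} × {x20, x21, x22} = {(e,x20), (e,x21), (e,x22)}
  {d, e} × {x20, x21} = {(d,x20), (d,x21), (e,x20), (e,x21)}
  {d, e} × {x21, x22} = {(d,x21), (d,x22), (e,x21), (e,x22)}
  {d, e} × {x20, x21, x22} = {(d,x20), (d,x21), (d,x22), (e,x20), (e,x21), (e,x22)}
These 16 distinct sets form the basis B.
Close under arbitrary unions to get τ_{X×Y}; counting gives |τ_{X×Y}| = 36.


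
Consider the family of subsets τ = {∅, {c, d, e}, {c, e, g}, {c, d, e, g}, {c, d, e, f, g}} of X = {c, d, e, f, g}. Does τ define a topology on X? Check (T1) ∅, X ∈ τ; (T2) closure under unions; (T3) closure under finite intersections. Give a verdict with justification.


τ is NOT a topology on X.

Axiom (T1): ∅ ∈ τ? Yes; X ∈ τ? Yes.
Axiom (T2/T3): check pairwise unions and intersections of members of τ.
Counterexample for (T3): {c, d, e} ∩ {c, e, g} = {c, e} ∉ τ. Therefore τ is NOT a topology.


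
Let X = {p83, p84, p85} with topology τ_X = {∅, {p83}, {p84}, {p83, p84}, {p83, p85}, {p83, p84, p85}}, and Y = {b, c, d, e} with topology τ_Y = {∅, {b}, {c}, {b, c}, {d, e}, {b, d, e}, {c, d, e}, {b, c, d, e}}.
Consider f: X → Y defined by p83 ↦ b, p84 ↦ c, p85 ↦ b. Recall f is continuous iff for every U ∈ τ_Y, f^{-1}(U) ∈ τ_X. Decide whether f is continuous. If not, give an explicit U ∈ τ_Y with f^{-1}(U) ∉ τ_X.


f IS continuous.

Compute f^{-1}(U) for each U ∈ τ_Y:
  U = ∅: f^{-1}(U) = ∅ ∈ τ_X ✓.
  U = {b}: f^{-1}(U) = {p83, p85} ∈ τ_X ✓.
  U = {c}: f^{-1}(U) = {p84} ∈ τ_X ✓.
  U = {b, c}: f^{-1}(U) = {p83, p84, p85} ∈ τ_X ✓.
  U = {d, e}: f^{-1}(U) = ∅ ∈ τ_X ✓.
  U = {b, d, e}: f^{-1}(U) = {p83, p85} ∈ τ_X ✓.
  U = {c, d, e}: f^{-1}(U) = {p84} ∈ τ_X ✓.
  U = {b, c, d, e}: f^{-1}(U) = {p83, p84, p85} ∈ τ_X ✓.
Every preimage lies in τ_X, so f IS continuous.


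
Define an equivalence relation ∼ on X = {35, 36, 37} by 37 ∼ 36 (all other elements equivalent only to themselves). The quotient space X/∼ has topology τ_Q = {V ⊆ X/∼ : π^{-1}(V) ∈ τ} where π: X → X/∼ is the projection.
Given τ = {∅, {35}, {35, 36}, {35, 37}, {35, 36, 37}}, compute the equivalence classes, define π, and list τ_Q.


X/∼ = {[35], [36=37]}; |τ_Q| = 3.

Equivalence classes: [35], [36=37].
Quotient map π: X → X/∼ sends 35 ↦ [35], 36 ↦ [36=37], 37 ↦ [36=37].
For each subset V ⊆ X/∼, compute π^{-1}(V) ⊆ X and check whether π^{-1}(V) ∈ τ. V is open in τ_Q iff π^{-1}(V) ∈ τ.
  V = {}: π^{-1}(V) = ∅ ∈ τ ✓.
  V = {[35]}: π^{-1}(V) = {35} ∈ τ ✓.
  V = {[36=37]}: π^{-1}(V) = {36, 37} ∉ τ ✗.
  V = {[35], [36=37]}: π^{-1}(V) = {35, 36, 37} ∈ τ ✓.
Open sets in the quotient: τ_Q = {{}, {[35]}, {[35], [36=37]}} (3 elements).


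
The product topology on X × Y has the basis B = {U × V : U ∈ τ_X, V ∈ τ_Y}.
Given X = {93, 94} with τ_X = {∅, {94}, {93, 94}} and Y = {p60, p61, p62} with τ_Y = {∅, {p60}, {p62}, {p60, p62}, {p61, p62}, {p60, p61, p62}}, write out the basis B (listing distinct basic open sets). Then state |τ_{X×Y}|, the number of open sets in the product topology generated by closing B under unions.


Basis B = {∅ × ∅, {94} × {p60}, {94} × {p62}, {93, 94} × {p60}, {93, 94} × {p62}, {94} × {p60, p62}, {94} × {p61, p62}, {94} × {p60, p61, p62}, {93, 94} × {p60, p62}, {93, 94} × {p61, p62}, {93, 94} × {p60, p61, p62}}; |τ_{X×Y}| = 18.

Enumerate products U × V with U ∈ τ_X, V ∈ τ_Y (deduplicated):
  ∅ × ∅ = {} (∅)
  {94} × {p60} = {(94,p60)}
  {94} × {p62} = {(94,p62)}
  {93, 94} × {p60} = {(93,p60), (94,p60)}
  {93, 94} × {p62} = {(93,p62), (94,p62)}
  {94} × {p60, p62} = {(94,p60), (94,p62)}
  {94} × {p61, p62} = {(94,p61), (94,p62)}
  {94} × {p60, p61, p62} = {(94,p60), (94,p61), (94,p62)}
  {93, 94} × {p60, p62} = {(93,p60), (93,p62), (94,p60), (94,p62)}
  {93, 94} × {p61, p62} = {(93,p61), (93,p62), (94,p61), (94,p62)}
  {93, 94} × {p60, p61, p62} = {(93,p60), (93,p61), (93,p62), (94,p60), (94,p61), (94,p62)}
These 11 distinct sets form the basis B.
Close under arbitrary unions to get τ_{X×Y}; counting gives |τ_{X×Y}| = 18.


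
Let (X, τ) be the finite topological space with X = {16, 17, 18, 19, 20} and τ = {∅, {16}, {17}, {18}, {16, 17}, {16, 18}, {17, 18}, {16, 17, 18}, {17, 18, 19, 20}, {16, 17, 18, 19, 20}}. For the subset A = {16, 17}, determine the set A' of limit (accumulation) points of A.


A' = {19, 20}

For each x ∈ X, list the open sets U ∈ τ with x ∈ U, then check whether U ∩ (A ∖ {x}) ≠ ∅ for every such U.
  x = 16: open {16} ∋ x has {16} ∩ (A ∖ {16}) = ∅, so x is NOT a limit point.
  x = 17: open {17} ∋ x has {17} ∩ (A ∖ {17}) = ∅, so x is NOT a limit point.
  x = 18: open {18} ∋ x has {18} ∩ (A ∖ {18}) = ∅, so x is NOT a limit point.
  x = 19: opens ∋ x are {17, 18, 19, 20}, {16, 17, 18, 19, 20}; each meets A ∖ {19}, so x IS a limit point.
  x = 20: opens ∋ x are {17, 18, 19, 20}, {16, 17, 18, 19, 20}; each meets A ∖ {20}, so x IS a limit point.
Collecting: A' = {19, 20}.


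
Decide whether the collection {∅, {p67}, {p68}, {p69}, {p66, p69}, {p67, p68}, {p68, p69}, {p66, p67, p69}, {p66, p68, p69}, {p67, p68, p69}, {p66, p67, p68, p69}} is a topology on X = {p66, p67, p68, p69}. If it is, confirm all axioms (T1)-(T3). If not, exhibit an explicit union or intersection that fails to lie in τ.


τ is NOT a topology on X.

Axiom (T1): ∅ ∈ τ? Yes; X ∈ τ? Yes.
Axiom (T2/T3): check pairwise unions and intersections of members of τ.
Counterexample for (T2): {p67} ∪ {p69} = {p67, p69} ∉ τ. Therefore τ is NOT a topology.
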